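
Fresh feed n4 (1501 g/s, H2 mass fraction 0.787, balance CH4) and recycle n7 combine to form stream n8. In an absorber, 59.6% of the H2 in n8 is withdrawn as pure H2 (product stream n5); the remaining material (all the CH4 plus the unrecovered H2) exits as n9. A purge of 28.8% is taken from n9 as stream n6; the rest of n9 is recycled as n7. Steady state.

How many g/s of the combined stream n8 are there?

CH4 enters only via n4 and leaves only via the purge: 1501×0.213 = 0.288×(CH4 in n9), and the absorber passes all CH4, so CH4 in n8 = CH4 in n9 = 1110.1 g/s.
H2 in n8: m_A = 1501×0.787 + (1−0.288)·(1−0.596)·m_A, so m_A = 1181.3/0.7124 = 1658.3 g/s.
n8 = 1658.3 + 1110.1 = 2768.4 g/s.

2768 g/s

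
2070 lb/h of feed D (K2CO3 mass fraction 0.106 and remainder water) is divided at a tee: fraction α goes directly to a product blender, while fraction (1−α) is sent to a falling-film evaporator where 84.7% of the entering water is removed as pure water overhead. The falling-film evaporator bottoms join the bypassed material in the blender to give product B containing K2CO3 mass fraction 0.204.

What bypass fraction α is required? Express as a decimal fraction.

All 2070×0.106 = 219.42 lb/h of K2CO3 reaches B, so B = 219.42/0.204 = 1075.6 lb/h and vapour = 994.41 lb/h.
The evaporator receives (1−α)·2070 of feed at 0.894 water and removes 0.847 of that water:
0.847×0.894×(1−α)×2070 = 994.41
(1−α) = 994.41/1567.4 = 0.6344;  α = 0.3656.

0.366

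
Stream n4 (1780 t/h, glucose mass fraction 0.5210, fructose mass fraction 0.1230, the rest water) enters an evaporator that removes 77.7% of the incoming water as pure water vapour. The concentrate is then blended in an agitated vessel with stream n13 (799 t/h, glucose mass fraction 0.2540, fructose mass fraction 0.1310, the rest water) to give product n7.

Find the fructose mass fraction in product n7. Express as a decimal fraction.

0.1551

Vapour removed = 0.777×0.356×1780 = 492.37 t/h; concentrate = 1287.6 t/h.
fructose reaching the mixer = 218.94 (from concentrate) + 799×0.131 = 323.61 t/h.
Product flow = 1287.6 + 799 = 2086.6 t/h; fructose fraction = 0.1551.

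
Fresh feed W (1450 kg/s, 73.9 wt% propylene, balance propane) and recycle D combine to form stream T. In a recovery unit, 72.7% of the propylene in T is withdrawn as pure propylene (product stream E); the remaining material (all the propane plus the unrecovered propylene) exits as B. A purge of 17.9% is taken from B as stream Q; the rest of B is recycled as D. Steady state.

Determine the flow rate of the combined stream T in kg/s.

3495 kg/s

propane enters only via W and leaves only via the purge: 1450×0.261 = 0.179×(propane in B), and the recovery unit passes all propane, so propane in T = propane in B = 2114.2 kg/s.
propylene in T: m_A = 1450×0.739 + (1−0.179)·(1−0.727)·m_A, so m_A = 1071.5/0.7759 = 1381.1 kg/s.
T = 1381.1 + 2114.2 = 3495.3 kg/s.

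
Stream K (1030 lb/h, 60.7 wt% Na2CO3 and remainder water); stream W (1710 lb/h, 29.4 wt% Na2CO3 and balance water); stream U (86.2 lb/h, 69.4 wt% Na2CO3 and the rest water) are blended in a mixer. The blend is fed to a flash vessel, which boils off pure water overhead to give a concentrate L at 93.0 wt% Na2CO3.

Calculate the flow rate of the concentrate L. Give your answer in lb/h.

1277 lb/h

Na2CO3 entering = 1030×0.607 + 1710×0.294 + 86.2×0.694 = 1187.8 lb/h.
All Na2CO3 reports to L, so L = 1187.8/0.930 = 1277.2 lb/h.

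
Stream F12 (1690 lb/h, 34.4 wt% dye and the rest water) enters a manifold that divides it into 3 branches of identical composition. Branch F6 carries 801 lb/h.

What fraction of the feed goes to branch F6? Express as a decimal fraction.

0.474

Fraction to F6 = 801/1690 = 0.4740.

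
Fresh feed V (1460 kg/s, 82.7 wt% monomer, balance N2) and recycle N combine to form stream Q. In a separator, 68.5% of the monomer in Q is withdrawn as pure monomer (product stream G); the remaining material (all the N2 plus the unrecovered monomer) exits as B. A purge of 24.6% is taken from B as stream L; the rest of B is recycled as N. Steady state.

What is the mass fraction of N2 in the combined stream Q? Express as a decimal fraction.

N2 enters only via V and leaves only via the purge: 1460×0.173 = 0.246×(N2 in B), and the separator passes all N2, so N2 in Q = N2 in B = 1026.7 kg/s.
monomer in Q: m_A = 1460×0.827 + (1−0.246)·(1−0.685)·m_A, so m_A = 1207.4/0.7625 = 1583.5 kg/s.
Q = 1583.5 + 1026.7 = 2610.3 kg/s.
N2 fraction in Q = 1026.7/2610.3 = 0.393.

0.393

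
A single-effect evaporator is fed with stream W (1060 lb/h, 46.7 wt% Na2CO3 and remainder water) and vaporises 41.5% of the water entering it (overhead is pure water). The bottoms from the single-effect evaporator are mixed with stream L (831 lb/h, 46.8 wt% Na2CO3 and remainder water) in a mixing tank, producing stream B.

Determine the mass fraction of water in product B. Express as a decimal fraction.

0.466

Vapour removed = 0.415×0.533×1060 = 234.47 lb/h; concentrate = 825.53 lb/h.
water reaching the mixer = 330.51 (from concentrate) + 831×0.532 = 772.61 lb/h.
Product flow = 825.53 + 831 = 1656.5 lb/h; water fraction = 0.466.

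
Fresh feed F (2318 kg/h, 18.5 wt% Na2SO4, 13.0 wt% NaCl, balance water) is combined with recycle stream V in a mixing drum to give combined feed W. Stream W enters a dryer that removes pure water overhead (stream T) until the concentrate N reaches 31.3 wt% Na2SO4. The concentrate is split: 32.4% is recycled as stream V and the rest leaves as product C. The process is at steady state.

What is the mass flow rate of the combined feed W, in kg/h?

2975 kg/h

Overall Na2SO4 balance (none leaves overhead): Na2SO4 in fresh feed = Na2SO4 in product, i.e. 2318×0.185 = (1−0.324)·N·0.313.
N = 428.83/(0.313×0.676) = 2026.7 kg/h.
Recycle V = 0.324×2026.7 = 656.66 kg/h.
Combined feed W = 2318 + 656.66 = 2974.7 kg/h.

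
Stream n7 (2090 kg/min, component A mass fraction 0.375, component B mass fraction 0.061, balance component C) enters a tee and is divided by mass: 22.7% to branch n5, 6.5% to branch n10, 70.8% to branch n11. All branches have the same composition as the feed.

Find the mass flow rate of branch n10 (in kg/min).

Branch n10 flow = 0.065×2090 = 135.85 kg/min.

135.8 kg/min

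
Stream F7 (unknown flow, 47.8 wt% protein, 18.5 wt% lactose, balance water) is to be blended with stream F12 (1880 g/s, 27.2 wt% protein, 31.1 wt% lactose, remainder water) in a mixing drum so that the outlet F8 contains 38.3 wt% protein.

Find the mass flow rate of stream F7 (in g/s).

2197 g/s

Let F7 be the unknown flow. Total out = 1880 + F7.
protein balance: 511.36 + 0.478·F7 = 0.383·(1880 + F7)
(0.478 − 0.383)·F7 = 0.383×1880 − 511.36 = 208.68
F7 = 208.68 / 0.095 = 2196.6 g/s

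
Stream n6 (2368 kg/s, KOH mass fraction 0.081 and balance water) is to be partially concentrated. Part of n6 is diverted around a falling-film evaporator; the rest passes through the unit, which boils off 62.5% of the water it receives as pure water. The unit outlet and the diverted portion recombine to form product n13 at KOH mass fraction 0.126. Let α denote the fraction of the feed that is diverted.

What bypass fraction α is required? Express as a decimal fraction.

All 2368×0.081 = 191.81 kg/s of KOH reaches n13, so n13 = 191.81/0.126 = 1522.3 kg/s and vapour = 845.71 kg/s.
The evaporator receives (1−α)·2368 of feed at 0.919 water and removes 0.625 of that water:
0.625×0.919×(1−α)×2368 = 845.71
(1−α) = 845.71/1360.1 = 0.6218;  α = 0.3782.

0.378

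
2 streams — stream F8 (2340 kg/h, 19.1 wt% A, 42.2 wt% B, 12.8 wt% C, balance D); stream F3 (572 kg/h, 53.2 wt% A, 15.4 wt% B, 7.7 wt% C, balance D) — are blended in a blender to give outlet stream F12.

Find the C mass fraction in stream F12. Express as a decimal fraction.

Total flow out = 2340 + 572 = 2912 kg/h.
C in = 2340×0.128 + 572×0.077 = 343.56 kg/h.
C mass fraction in F12 = 343.56/2912 = 0.1180.

0.1180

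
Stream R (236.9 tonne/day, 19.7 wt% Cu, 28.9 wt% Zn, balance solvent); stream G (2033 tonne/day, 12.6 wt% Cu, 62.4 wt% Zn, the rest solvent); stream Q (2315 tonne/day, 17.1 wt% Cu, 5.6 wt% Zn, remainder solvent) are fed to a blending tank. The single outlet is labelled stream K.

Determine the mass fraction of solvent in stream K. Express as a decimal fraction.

0.528

Total flow out = 236.9 + 2033 + 2315 = 4584.9 tonne/day.
solvent in = 236.9×0.514 + 2033×0.250 + 2315×0.773 = 2419.5 tonne/day.
solvent mass fraction in K = 2419.5/4584.9 = 0.528.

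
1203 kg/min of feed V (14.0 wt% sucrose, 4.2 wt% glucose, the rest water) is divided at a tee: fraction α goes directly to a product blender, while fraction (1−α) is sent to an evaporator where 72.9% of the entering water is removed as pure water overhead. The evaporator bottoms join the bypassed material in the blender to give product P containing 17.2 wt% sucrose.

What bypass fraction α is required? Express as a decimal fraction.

All 1203×0.140 = 168.42 kg/min of sucrose reaches P, so P = 168.42/0.172 = 979.19 kg/min and vapour = 223.81 kg/min.
The evaporator receives (1−α)·1203 of feed at 0.818 water and removes 0.729 of that water:
0.729×0.818×(1−α)×1203 = 223.81
(1−α) = 223.81/717.38 = 0.3120;  α = 0.6880.

0.688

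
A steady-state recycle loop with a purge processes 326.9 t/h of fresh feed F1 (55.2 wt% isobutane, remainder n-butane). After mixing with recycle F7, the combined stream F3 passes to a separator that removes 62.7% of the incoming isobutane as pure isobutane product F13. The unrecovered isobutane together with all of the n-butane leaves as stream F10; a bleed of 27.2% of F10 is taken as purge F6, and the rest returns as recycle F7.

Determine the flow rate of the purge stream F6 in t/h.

171.6 t/h

n-butane enters only via F1 and leaves only via the purge: 326.9×0.448 = 0.272×(n-butane in F10), and the separator passes all n-butane, so n-butane in F3 = n-butane in F10 = 538.42 t/h.
isobutane in F3: m_A = 326.9×0.552 + (1−0.272)·(1−0.627)·m_A, so m_A = 180.45/0.7285 = 247.71 t/h.
F10 = (1−0.627)×247.71 + 538.42 = 630.82 t/h.
Purge F6 = 0.272×630.82 = 171.58 t/h.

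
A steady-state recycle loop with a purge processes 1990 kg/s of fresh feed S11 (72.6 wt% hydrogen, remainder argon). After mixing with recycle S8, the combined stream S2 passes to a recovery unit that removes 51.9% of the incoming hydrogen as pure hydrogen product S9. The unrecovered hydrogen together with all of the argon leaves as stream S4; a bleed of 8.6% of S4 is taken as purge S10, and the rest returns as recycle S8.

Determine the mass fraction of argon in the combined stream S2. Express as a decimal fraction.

argon enters only via S11 and leaves only via the purge: 1990×0.274 = 0.086×(argon in S4), and the recovery unit passes all argon, so argon in S2 = argon in S4 = 6340.2 kg/s.
hydrogen in S2: m_A = 1990×0.726 + (1−0.086)·(1−0.519)·m_A, so m_A = 1444.7/0.5604 = 2578.2 kg/s.
S2 = 2578.2 + 6340.2 = 8918.4 kg/s.
argon fraction in S2 = 6340.2/8918.4 = 0.711.

0.711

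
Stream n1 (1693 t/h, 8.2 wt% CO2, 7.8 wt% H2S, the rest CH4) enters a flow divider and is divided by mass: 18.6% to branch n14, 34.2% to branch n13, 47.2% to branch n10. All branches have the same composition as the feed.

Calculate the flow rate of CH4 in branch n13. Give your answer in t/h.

486.4 t/h

Branch n13 total = 0.342×1693 = 579.01 t/h.
CH4 in n13 = 0.840×579.01 = 486.37 t/h.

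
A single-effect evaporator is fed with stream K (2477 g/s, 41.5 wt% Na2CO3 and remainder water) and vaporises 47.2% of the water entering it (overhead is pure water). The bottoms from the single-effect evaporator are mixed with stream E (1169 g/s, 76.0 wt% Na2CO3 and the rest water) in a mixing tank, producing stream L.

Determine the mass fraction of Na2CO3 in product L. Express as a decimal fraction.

Vapour removed = 0.472×0.585×2477 = 683.95 g/s; concentrate = 1793.1 g/s.
Na2CO3 reaching the mixer = 1028 (from concentrate) + 1169×0.760 = 1916.4 g/s.
Product flow = 1793.1 + 1169 = 2962.1 g/s; Na2CO3 fraction = 0.647.

0.647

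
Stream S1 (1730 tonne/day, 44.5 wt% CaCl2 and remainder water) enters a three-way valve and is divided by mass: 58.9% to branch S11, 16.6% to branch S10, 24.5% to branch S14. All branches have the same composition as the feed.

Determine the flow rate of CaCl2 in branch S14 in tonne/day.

188.6 tonne/day

Branch S14 total = 0.245×1730 = 423.85 tonne/day.
CaCl2 in S14 = 0.445×423.85 = 188.61 tonne/day.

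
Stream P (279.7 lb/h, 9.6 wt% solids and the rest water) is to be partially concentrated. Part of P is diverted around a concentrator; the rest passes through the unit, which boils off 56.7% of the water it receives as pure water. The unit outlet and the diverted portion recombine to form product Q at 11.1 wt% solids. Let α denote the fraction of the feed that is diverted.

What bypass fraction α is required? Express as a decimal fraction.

0.736

All 279.7×0.096 = 26.851 lb/h of solids reaches Q, so Q = 26.851/0.111 = 241.9 lb/h and vapour = 37.797 lb/h.
The evaporator receives (1−α)·279.7 of feed at 0.904 water and removes 0.567 of that water:
0.567×0.904×(1−α)×279.7 = 37.797
(1−α) = 37.797/143.37 = 0.2636;  α = 0.7364.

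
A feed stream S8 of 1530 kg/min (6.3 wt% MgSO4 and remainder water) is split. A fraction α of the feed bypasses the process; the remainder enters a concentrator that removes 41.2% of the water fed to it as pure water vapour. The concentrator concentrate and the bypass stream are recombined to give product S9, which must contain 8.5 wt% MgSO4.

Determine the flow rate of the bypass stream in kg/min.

All 1530×0.063 = 96.39 kg/min of MgSO4 reaches S9, so S9 = 96.39/0.085 = 1134 kg/min and vapour = 396 kg/min.
The evaporator receives (1−α)·1530 of feed at 0.937 water and removes 0.412 of that water:
0.412×0.937×(1−α)×1530 = 396
(1−α) = 396/590.65 = 0.6705;  α = 0.3295.
Bypass flow = 0.3295×1530 = 504.21 kg/min.

504.2 kg/min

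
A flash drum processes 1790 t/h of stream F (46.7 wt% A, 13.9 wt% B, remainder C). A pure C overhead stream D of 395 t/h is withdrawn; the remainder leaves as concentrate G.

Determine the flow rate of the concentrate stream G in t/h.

1395 t/h

Concentrate = 1790 − 395 = 1395 t/h.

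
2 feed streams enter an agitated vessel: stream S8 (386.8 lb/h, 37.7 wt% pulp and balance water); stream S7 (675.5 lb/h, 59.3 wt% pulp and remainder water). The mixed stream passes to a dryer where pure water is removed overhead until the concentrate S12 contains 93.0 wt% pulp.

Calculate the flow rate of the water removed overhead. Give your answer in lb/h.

474.8 lb/h

pulp entering = 386.8×0.377 + 675.5×0.593 = 546.4 lb/h.
All pulp reports to S12, so S12 = 546.4/0.930 = 587.52 lb/h.
Total feed = 1062.3 lb/h; overhead = 1062.3 − 587.52 = 474.78 lb/h.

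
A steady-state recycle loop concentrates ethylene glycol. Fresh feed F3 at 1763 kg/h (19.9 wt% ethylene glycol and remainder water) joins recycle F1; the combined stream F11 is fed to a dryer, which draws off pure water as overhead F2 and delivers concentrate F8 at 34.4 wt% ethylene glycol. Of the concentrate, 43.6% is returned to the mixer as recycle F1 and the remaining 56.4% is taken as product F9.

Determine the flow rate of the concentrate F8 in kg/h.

1808 kg/h

Overall ethylene glycol balance (none leaves overhead): ethylene glycol in fresh feed = ethylene glycol in product, i.e. 1763×0.199 = (1−0.436)·F8·0.344.
F8 = 350.84/(0.344×0.564) = 1808.3 kg/h.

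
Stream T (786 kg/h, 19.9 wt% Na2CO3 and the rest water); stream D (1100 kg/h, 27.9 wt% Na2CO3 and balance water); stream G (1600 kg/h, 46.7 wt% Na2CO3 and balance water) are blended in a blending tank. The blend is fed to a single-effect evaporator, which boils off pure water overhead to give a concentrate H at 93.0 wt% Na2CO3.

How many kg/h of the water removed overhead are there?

2184 kg/h

Na2CO3 entering = 786×0.199 + 1100×0.279 + 1600×0.467 = 1210.5 kg/h.
All Na2CO3 reports to H, so H = 1210.5/0.930 = 1301.6 kg/h.
Total feed = 3486 kg/h; overhead = 3486 − 1301.6 = 2184.4 kg/h.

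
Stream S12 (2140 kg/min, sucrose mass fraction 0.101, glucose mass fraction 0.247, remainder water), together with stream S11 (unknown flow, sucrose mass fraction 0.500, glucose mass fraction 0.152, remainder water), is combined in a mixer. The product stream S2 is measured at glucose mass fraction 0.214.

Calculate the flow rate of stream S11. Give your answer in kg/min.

1139 kg/min

Let S11 be the unknown flow. Total out = 2140 + S11.
glucose balance: 528.58 + 0.152·S11 = 0.214·(2140 + S11)
(0.152 − 0.214)·S11 = 0.214×2140 − 528.58 = -70.62
S11 = -70.62 / -0.062 = 1139 kg/min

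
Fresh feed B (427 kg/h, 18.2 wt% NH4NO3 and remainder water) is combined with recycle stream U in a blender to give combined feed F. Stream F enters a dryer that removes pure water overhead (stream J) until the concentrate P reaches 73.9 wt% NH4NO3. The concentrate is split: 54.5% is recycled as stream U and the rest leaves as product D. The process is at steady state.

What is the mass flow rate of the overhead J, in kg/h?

321.8 kg/h

Overall NH4NO3 balance (none leaves overhead): NH4NO3 in fresh feed = NH4NO3 in product, i.e. 427×0.182 = (1−0.545)·P·0.739.
P = 77.714/(0.739×0.455) = 231.12 kg/h.
Recycle U = 0.545×231.12 = 125.96 kg/h.
Combined feed F = 427 + 125.96 = 552.96 kg/h.
Overhead J = F − P = 552.96 − 231.12 = 321.84 kg/h.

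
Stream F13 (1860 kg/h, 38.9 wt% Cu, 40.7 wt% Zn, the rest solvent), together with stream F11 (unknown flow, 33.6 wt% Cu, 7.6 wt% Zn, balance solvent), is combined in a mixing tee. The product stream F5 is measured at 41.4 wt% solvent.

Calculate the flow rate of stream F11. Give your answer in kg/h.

Let F11 be the unknown flow. Total out = 1860 + F11.
solvent balance: 379.44 + 0.588·F11 = 0.414·(1860 + F11)
(0.588 − 0.414)·F11 = 0.414×1860 − 379.44 = 390.6
F11 = 390.6 / 0.174 = 2244.8 kg/h

2245 kg/h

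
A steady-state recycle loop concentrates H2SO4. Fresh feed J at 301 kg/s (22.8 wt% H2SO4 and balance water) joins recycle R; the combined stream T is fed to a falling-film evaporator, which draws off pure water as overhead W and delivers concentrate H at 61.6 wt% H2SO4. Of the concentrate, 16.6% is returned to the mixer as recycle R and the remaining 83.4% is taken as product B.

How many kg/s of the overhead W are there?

Overall H2SO4 balance (none leaves overhead): H2SO4 in fresh feed = H2SO4 in product, i.e. 301×0.228 = (1−0.166)·H·0.616.
H = 68.628/(0.616×0.834) = 133.58 kg/s.
Recycle R = 0.166×133.58 = 22.175 kg/s.
Combined feed T = 301 + 22.175 = 323.17 kg/s.
Overhead W = T − H = 323.17 − 133.58 = 189.59 kg/s.

189.6 kg/s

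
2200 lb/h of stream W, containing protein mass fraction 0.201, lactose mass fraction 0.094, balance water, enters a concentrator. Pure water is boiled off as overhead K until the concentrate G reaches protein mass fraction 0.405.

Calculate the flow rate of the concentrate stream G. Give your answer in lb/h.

protein is conserved: 2200×0.201 = 442.2 lb/h all reports to the concentrate.
Concentrate = 442.2/(target fraction) = 1091.9 lb/h.

1092 lb/h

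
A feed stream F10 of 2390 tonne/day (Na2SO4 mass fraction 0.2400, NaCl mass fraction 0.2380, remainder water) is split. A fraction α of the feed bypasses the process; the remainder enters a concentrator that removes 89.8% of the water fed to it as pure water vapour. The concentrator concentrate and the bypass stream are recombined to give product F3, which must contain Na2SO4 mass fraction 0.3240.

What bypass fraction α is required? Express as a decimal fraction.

All 2390×0.240 = 573.6 tonne/day of Na2SO4 reaches F3, so F3 = 573.6/0.324 = 1770.4 tonne/day and vapour = 619.63 tonne/day.
The evaporator receives (1−α)·2390 of feed at 0.522 water and removes 0.898 of that water:
0.898×0.522×(1−α)×2390 = 619.63
(1−α) = 619.63/1120.3 = 0.5531;  α = 0.4469.

0.447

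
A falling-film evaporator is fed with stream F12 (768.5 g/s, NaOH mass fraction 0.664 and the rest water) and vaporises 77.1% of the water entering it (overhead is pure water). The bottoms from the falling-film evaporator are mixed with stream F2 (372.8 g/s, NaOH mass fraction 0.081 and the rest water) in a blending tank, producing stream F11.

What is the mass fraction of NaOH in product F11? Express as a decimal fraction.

0.574

Vapour removed = 0.771×0.336×768.5 = 199.08 g/s; concentrate = 569.42 g/s.
NaOH reaching the mixer = 510.28 (from concentrate) + 372.8×0.081 = 540.48 g/s.
Product flow = 569.42 + 372.8 = 942.22 g/s; NaOH fraction = 0.574.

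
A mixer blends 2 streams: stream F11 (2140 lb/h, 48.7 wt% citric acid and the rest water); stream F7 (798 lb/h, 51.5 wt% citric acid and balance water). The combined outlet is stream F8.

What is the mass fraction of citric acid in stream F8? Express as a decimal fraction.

Total flow out = 2140 + 798 = 2938 lb/h.
citric acid in = 2140×0.487 + 798×0.515 = 1453.2 lb/h.
citric acid mass fraction in F8 = 1453.2/2938 = 0.495.

0.495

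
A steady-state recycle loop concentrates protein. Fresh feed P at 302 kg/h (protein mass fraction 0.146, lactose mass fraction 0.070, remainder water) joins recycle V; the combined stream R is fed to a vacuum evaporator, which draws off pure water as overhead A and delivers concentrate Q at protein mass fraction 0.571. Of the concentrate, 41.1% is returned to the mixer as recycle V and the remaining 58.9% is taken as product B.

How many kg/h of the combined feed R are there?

Overall protein balance (none leaves overhead): protein in fresh feed = protein in product, i.e. 302×0.146 = (1−0.411)·Q·0.571.
Q = 44.092/(0.571×0.589) = 131.1 kg/h.
Recycle V = 0.411×131.1 = 53.883 kg/h.
Combined feed R = 302 + 53.883 = 355.88 kg/h.

355.9 kg/h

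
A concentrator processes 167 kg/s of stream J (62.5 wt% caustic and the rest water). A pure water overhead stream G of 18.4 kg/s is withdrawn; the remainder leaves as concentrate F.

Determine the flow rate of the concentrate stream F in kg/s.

148.6 kg/s

Concentrate = 167 − 18.4 = 148.6 kg/s.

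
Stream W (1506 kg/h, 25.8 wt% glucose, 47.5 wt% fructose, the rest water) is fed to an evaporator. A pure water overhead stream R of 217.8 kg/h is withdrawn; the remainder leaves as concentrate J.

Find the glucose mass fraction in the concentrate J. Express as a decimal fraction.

0.302

glucose is not removed: 1506×0.258 = 388.55 kg/h of glucose enters J.
Concentrate = 1506 − 217.8 = 1288.2 kg/h.
Mass fraction = 388.55/1288.2 = 0.302.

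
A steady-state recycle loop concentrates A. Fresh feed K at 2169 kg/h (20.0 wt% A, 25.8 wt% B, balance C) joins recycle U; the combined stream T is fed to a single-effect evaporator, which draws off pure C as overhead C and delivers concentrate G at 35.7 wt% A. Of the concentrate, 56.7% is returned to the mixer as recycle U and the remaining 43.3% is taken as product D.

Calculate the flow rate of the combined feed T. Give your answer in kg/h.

Overall A balance (none leaves overhead): A in fresh feed = A in product, i.e. 2169×0.200 = (1−0.567)·G·0.357.
G = 433.8/(0.357×0.433) = 2806.3 kg/h.
Recycle U = 0.567×2806.3 = 1591.2 kg/h.
Combined feed T = 2169 + 1591.2 = 3760.2 kg/h.

3760 kg/h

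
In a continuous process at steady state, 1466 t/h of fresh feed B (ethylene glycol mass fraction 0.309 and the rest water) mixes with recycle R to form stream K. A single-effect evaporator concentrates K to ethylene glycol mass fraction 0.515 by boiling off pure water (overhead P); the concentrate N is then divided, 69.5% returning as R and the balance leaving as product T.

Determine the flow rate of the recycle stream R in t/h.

Overall ethylene glycol balance (none leaves overhead): ethylene glycol in fresh feed = ethylene glycol in product, i.e. 1466×0.309 = (1−0.695)·N·0.515.
N = 452.99/(0.515×0.305) = 2883.9 t/h.
Recycle R = 0.695×2883.9 = 2004.3 t/h.

2004 t/h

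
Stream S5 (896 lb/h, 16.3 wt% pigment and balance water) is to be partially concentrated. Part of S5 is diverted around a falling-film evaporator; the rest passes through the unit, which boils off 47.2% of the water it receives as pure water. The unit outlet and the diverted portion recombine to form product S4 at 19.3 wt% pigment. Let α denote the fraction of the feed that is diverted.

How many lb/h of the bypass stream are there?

All 896×0.163 = 146.05 lb/h of pigment reaches S4, so S4 = 146.05/0.193 = 756.73 lb/h and vapour = 139.27 lb/h.
The evaporator receives (1−α)·896 of feed at 0.837 water and removes 0.472 of that water:
0.472×0.837×(1−α)×896 = 139.27
(1−α) = 139.27/353.98 = 0.3935;  α = 0.6065.
Bypass flow = 0.6065×896 = 543.46 lb/h.

543.5 lb/h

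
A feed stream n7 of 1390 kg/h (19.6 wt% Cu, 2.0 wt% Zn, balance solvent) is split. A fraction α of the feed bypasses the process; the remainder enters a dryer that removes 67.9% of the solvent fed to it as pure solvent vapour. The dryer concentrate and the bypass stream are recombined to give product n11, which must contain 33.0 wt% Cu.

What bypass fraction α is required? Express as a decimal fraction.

0.237

All 1390×0.196 = 272.44 kg/h of Cu reaches n11, so n11 = 272.44/0.330 = 825.58 kg/h and vapour = 564.42 kg/h.
The evaporator receives (1−α)·1390 of feed at 0.784 solvent and removes 0.679 of that solvent:
0.679×0.784×(1−α)×1390 = 564.42
(1−α) = 564.42/739.95 = 0.7628;  α = 0.2372.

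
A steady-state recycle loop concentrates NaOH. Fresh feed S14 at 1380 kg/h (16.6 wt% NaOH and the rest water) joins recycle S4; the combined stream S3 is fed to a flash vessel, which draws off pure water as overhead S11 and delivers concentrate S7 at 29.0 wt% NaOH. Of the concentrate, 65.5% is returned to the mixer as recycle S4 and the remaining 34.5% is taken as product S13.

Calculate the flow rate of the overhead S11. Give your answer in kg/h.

590.1 kg/h

Overall NaOH balance (none leaves overhead): NaOH in fresh feed = NaOH in product, i.e. 1380×0.166 = (1−0.655)·S7·0.290.
S7 = 229.08/(0.290×0.345) = 2289.7 kg/h.
Recycle S4 = 0.655×2289.7 = 1499.7 kg/h.
Combined feed S3 = 1380 + 1499.7 = 2879.7 kg/h.
Overhead S11 = S3 − S7 = 2879.7 − 2289.7 = 590.07 kg/h.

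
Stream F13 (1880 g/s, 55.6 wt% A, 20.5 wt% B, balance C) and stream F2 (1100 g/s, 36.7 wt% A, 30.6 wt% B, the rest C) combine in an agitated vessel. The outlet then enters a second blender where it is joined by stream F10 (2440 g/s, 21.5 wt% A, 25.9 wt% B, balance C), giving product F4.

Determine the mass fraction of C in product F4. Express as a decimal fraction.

Overall, product flow = 5420 g/s.
C in = 1880×0.239 + 1100×0.327 + 2440×0.526 = 2092.5 g/s.
C fraction in F4 = 0.3861.

0.3861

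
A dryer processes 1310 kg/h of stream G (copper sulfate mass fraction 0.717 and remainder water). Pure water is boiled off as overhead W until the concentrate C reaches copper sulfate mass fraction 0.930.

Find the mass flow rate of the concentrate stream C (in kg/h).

copper sulfate is conserved: 1310×0.717 = 939.27 kg/h all reports to the concentrate.
Concentrate = 939.27/(target fraction) = 1010 kg/h.

1010 kg/h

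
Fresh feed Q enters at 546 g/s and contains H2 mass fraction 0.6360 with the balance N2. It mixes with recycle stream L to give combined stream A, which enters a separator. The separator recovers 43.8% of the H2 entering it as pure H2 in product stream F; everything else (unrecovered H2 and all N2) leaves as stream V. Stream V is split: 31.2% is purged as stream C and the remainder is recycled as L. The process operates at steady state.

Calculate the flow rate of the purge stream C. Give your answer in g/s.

N2 enters only via Q and leaves only via the purge: 546×0.364 = 0.312×(N2 in V), and the separator passes all N2, so N2 in A = N2 in V = 637 g/s.
H2 in A: m_A = 546×0.636 + (1−0.312)·(1−0.438)·m_A, so m_A = 347.26/0.6133 = 566.17 g/s.
V = (1−0.438)×566.17 + 637 = 955.19 g/s.
Purge C = 0.312×955.19 = 298.02 g/s.

298 g/s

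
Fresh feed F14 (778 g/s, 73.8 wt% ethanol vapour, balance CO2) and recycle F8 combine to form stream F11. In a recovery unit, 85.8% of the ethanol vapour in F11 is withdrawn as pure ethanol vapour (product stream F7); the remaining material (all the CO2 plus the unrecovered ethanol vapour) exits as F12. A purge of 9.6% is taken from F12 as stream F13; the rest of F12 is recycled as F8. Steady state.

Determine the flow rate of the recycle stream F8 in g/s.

CO2 enters only via F14 and leaves only via the purge: 778×0.262 = 0.096×(CO2 in F12), and the recovery unit passes all CO2, so CO2 in F11 = CO2 in F12 = 2123.3 g/s.
ethanol vapour in F11: m_A = 778×0.738 + (1−0.096)·(1−0.858)·m_A, so m_A = 574.16/0.8716 = 658.72 g/s.
F12 = (1−0.858)×658.72 + 2123.3 = 2216.8 g/s.
Recycle F8 = (1−0.096)×2216.8 = 2004 g/s.

2004 g/s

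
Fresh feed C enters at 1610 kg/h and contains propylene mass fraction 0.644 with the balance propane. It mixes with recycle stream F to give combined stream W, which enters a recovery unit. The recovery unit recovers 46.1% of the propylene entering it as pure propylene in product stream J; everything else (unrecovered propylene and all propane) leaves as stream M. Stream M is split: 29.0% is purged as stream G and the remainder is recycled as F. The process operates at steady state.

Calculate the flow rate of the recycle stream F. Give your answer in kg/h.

2046 kg/h

propane enters only via C and leaves only via the purge: 1610×0.356 = 0.290×(propane in M), and the recovery unit passes all propane, so propane in W = propane in M = 1976.4 kg/h.
propylene in W: m_A = 1610×0.644 + (1−0.290)·(1−0.461)·m_A, so m_A = 1036.8/0.6173 = 1679.6 kg/h.
M = (1−0.461)×1679.6 + 1976.4 = 2881.7 kg/h.
Recycle F = (1−0.290)×2881.7 = 2046 kg/h.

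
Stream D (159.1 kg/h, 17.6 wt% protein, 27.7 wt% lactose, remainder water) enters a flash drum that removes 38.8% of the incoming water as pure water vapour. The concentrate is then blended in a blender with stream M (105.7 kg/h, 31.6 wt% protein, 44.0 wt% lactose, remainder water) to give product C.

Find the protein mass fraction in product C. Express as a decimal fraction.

0.2658

Vapour removed = 0.388×0.547×159.1 = 33.767 kg/h; concentrate = 125.33 kg/h.
protein reaching the mixer = 28.002 (from concentrate) + 105.7×0.316 = 61.403 kg/h.
Product flow = 125.33 + 105.7 = 231.03 kg/h; protein fraction = 0.2658.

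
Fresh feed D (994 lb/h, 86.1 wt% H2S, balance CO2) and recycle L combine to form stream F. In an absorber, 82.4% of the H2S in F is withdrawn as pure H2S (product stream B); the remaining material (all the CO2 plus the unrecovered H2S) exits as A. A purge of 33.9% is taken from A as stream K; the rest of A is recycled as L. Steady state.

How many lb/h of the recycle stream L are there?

CO2 enters only via D and leaves only via the purge: 994×0.139 = 0.339×(CO2 in A), and the absorber passes all CO2, so CO2 in F = CO2 in A = 407.57 lb/h.
H2S in F: m_A = 994×0.861 + (1−0.339)·(1−0.824)·m_A, so m_A = 855.83/0.8837 = 968.51 lb/h.
A = (1−0.824)×968.51 + 407.57 = 578.03 lb/h.
Recycle L = (1−0.339)×578.03 = 382.08 lb/h.

382.1 lb/h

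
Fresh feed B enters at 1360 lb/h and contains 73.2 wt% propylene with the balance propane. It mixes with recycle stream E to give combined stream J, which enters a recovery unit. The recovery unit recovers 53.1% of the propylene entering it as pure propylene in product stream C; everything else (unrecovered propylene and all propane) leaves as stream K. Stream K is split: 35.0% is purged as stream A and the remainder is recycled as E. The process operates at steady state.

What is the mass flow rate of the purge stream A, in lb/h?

599.6 lb/h

propane enters only via B and leaves only via the purge: 1360×0.268 = 0.350×(propane in K), and the recovery unit passes all propane, so propane in J = propane in K = 1041.4 lb/h.
propylene in J: m_A = 1360×0.732 + (1−0.350)·(1−0.531)·m_A, so m_A = 995.52/0.6951 = 1432.1 lb/h.
K = (1−0.531)×1432.1 + 1041.4 = 1713 lb/h.
Purge A = 0.350×1713 = 599.56 lb/h.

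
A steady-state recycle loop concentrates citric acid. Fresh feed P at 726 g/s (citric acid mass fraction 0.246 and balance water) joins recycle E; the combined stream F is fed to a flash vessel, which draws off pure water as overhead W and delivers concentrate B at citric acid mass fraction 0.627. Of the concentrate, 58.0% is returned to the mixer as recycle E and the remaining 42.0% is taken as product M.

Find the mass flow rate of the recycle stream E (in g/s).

393.4 g/s

Overall citric acid balance (none leaves overhead): citric acid in fresh feed = citric acid in product, i.e. 726×0.246 = (1−0.580)·B·0.627.
B = 178.6/(0.627×0.420) = 678.2 g/s.
Recycle E = 0.580×678.2 = 393.35 g/s.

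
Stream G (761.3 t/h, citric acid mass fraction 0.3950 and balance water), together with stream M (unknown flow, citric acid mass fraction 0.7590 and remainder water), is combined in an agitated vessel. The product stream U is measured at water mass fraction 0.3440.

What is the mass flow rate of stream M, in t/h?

Let M be the unknown flow. Total out = 761.3 + M.
water balance: 460.59 + 0.241·M = 0.344·(761.3 + M)
(0.241 − 0.344)·M = 0.344×761.3 − 460.59 = -198.7
M = -198.7 / -0.103 = 1929.1 t/h

1929 t/h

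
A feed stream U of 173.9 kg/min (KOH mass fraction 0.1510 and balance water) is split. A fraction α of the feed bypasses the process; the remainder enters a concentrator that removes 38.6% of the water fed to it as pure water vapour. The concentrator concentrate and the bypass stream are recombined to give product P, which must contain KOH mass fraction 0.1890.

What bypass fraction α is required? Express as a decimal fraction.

0.386

All 173.9×0.151 = 26.259 kg/min of KOH reaches P, so P = 26.259/0.189 = 138.94 kg/min and vapour = 34.964 kg/min.
The evaporator receives (1−α)·173.9 of feed at 0.849 water and removes 0.386 of that water:
0.386×0.849×(1−α)×173.9 = 34.964
(1−α) = 34.964/56.989 = 0.6135;  α = 0.3865.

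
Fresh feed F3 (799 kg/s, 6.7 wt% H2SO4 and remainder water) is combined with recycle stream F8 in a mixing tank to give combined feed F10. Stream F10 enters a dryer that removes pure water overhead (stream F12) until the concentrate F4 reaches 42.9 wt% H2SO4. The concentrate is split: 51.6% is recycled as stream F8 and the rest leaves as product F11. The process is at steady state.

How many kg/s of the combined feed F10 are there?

932 kg/s

Overall H2SO4 balance (none leaves overhead): H2SO4 in fresh feed = H2SO4 in product, i.e. 799×0.067 = (1−0.516)·F4·0.429.
F4 = 53.533/(0.429×0.484) = 257.82 kg/s.
Recycle F8 = 0.516×257.82 = 133.04 kg/s.
Combined feed F10 = 799 + 133.04 = 932.04 kg/s.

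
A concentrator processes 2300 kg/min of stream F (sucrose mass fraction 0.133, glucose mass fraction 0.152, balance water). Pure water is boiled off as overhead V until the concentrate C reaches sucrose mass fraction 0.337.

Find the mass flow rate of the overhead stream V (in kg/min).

sucrose is conserved: 2300×0.133 = 305.9 kg/min all reports to the concentrate.
Concentrate = 305.9/(target fraction) = 907.72 kg/min.
Overhead = 2300 − 907.72 = 1392.3 kg/min.

1392 kg/min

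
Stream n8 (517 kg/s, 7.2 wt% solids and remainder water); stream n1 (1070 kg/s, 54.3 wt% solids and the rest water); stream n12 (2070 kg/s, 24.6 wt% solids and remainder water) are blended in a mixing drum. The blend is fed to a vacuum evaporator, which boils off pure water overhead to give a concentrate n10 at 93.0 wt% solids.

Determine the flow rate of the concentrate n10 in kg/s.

1212 kg/s

solids entering = 517×0.072 + 1070×0.543 + 2070×0.246 = 1127.5 kg/s.
All solids reports to n10, so n10 = 1127.5/0.930 = 1212.3 kg/s.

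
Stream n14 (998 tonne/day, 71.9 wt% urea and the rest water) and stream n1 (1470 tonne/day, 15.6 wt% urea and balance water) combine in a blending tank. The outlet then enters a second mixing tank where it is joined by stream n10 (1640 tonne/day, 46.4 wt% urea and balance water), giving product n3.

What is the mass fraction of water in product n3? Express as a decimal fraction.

0.584

Overall, product flow = 4108 tonne/day.
water in = 998×0.281 + 1470×0.844 + 1640×0.536 = 2400.2 tonne/day.
water fraction in n3 = 0.584.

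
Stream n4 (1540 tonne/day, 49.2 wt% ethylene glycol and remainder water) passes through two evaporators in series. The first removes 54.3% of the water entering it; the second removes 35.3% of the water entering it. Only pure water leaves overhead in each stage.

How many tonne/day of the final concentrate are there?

989 tonne/day

water in feed = 1540×0.508 = 782.32 tonne/day.
After stage 1: water left = (1−0.543)×782.32 = 357.52; stream total = 1115.2 tonne/day.
After stage 2: water left = (1−0.353)×357.52 = 231.32; final concentrate = 989 tonne/day.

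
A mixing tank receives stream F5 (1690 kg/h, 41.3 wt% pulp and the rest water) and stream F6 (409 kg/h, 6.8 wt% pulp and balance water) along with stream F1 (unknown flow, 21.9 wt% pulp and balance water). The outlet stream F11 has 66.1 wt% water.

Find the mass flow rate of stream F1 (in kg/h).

Let F1 be the unknown flow. Total out = 2099 + F1.
water balance: 1373.2 + 0.781·F1 = 0.661·(2099 + F1)
(0.781 − 0.661)·F1 = 0.661×2099 − 1373.2 = 14.221
F1 = 14.221 / 0.120 = 118.51 kg/h

118.5 kg/h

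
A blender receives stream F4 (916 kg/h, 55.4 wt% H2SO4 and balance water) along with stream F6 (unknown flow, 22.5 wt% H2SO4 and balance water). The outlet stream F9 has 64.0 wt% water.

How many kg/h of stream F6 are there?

Let F6 be the unknown flow. Total out = 916 + F6.
water balance: 408.54 + 0.775·F6 = 0.640·(916 + F6)
(0.775 − 0.640)·F6 = 0.640×916 − 408.54 = 177.7
F6 = 177.7 / 0.135 = 1316.3 kg/h

1316 kg/h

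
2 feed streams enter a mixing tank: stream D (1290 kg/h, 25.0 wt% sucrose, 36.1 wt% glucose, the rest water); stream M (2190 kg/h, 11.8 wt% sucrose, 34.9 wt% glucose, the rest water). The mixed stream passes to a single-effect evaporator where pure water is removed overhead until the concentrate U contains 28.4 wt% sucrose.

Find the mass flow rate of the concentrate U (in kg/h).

sucrose entering = 1290×0.250 + 2190×0.118 = 580.92 kg/h.
All sucrose reports to U, so U = 580.92/0.284 = 2045.5 kg/h.

2045 kg/h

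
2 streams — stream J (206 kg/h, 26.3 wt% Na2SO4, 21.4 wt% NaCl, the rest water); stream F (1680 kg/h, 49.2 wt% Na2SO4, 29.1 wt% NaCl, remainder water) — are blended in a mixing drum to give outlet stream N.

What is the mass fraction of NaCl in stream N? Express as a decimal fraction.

0.283

Total flow out = 206 + 1680 = 1886 kg/h.
NaCl in = 206×0.214 + 1680×0.291 = 532.96 kg/h.
NaCl mass fraction in N = 532.96/1886 = 0.283.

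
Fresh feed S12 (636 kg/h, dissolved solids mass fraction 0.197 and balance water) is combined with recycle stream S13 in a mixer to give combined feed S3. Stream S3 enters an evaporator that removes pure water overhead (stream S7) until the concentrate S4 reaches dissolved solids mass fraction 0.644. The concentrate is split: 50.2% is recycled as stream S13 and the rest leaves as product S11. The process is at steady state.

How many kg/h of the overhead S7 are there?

Overall dissolved solids balance (none leaves overhead): dissolved solids in fresh feed = dissolved solids in product, i.e. 636×0.197 = (1−0.502)·S4·0.644.
S4 = 125.29/(0.644×0.498) = 390.67 kg/h.
Recycle S13 = 0.502×390.67 = 196.12 kg/h.
Combined feed S3 = 636 + 196.12 = 832.12 kg/h.
Overhead S7 = S3 − S4 = 832.12 − 390.67 = 441.45 kg/h.

441.4 kg/h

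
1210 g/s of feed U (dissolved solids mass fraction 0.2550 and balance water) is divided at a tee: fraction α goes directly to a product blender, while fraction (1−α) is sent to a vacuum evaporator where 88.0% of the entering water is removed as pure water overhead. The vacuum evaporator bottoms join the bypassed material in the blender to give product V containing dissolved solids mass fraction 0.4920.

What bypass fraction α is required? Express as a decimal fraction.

0.265

All 1210×0.255 = 308.55 g/s of dissolved solids reaches V, so V = 308.55/0.492 = 627.13 g/s and vapour = 582.87 g/s.
The evaporator receives (1−α)·1210 of feed at 0.745 water and removes 0.880 of that water:
0.880×0.745×(1−α)×1210 = 582.87
(1−α) = 582.87/793.28 = 0.7348;  α = 0.2652.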